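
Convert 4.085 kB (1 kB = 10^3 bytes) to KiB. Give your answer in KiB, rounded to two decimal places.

3.99 KiB

4.085 kB = 4.085 × 10^3 bytes = 4,085 bytes
1 KiB = 2^10 bytes = 1,024 bytes
4,085 / 1,024 = 3.99 KiB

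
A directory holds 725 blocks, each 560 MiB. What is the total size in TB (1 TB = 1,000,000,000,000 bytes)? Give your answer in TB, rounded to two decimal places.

0.43 TB

Total = 725 × 560 MiB = 406,000 MiB
= 406,000 × 1,048,576 bytes = 425,721,856,000 bytes
1 TB = 1,000,000,000,000 bytes
425,721,856,000 / 1,000,000,000,000 = 0.43 TB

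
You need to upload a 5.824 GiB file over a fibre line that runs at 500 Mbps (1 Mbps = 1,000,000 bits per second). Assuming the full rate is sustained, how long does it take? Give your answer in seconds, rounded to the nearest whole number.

5.824 GiB = 6,253,472,382.976 bytes = 50,027,779,063.808 bits
500 Mbps = 500,000,000 bits/s
time = 50,027,779,063.808 / 500,000,000 = 100 s

100 seconds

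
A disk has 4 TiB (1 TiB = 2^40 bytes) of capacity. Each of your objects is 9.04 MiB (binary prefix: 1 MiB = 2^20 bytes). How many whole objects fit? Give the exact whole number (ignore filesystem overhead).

463,971

Capacity: 4 TiB = 4,398,046,511,104 bytes
Per item: 9.04 MiB = 9,479,127.04 bytes
⌊4,398,046,511,104 / 9,479,127.04⌋ = 463,971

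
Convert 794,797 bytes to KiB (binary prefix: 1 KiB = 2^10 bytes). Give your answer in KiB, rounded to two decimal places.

794,797 bytes given.
1 KiB = 1,024 bytes
794,797 / 1,024 = 776.17 KiB

776.17 KiB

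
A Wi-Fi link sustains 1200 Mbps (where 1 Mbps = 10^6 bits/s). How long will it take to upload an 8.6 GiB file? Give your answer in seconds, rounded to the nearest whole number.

8.6 GiB = 9,234,179,686.4 bytes = 73,873,437,491.2 bits
1200 Mbps = 1,200,000,000 bits/s
time = 73,873,437,491.2 / 1,200,000,000 = 62 s

62 seconds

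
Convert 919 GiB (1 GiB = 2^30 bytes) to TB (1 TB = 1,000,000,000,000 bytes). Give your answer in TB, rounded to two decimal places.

0.99 TB

919 GiB = 919 × 2^30 bytes = 986,768,736,256 bytes
1 TB = 10^12 bytes = 1,000,000,000,000 bytes
986,768,736,256 / 1,000,000,000,000 = 0.99 TB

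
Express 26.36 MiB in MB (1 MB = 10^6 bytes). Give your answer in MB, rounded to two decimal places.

26.36 MiB = 26.36 × 2^20 bytes = 27,640,463.36 bytes
1 MB = 10^6 bytes = 1,000,000 bytes
27,640,463.36 / 1,000,000 = 27.64 MB

27.64 MB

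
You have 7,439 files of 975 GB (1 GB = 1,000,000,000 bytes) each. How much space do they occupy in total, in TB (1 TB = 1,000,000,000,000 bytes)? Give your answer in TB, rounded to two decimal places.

Total = 7,439 × 975 GB = 7,253,025 GB
= 7,253,025 × 1,000,000,000 bytes = 7,253,025,000,000,000 bytes
1 TB = 1,000,000,000,000 bytes
7,253,025,000,000,000 / 1,000,000,000,000 = 7,253.03 TB

7,253.03 TB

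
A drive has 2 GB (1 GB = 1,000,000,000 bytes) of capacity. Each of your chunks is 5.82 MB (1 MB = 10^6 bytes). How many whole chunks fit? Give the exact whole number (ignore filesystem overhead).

343

Capacity: 2 GB = 2,000,000,000 bytes
Per item: 5.82 MB = 5,820,000 bytes
⌊2,000,000,000 / 5,820,000⌋ = 343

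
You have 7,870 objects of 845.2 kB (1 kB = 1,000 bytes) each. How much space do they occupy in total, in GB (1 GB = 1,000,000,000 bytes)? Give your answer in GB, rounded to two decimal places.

Total = 7,870 × 845.2 kB = 6,651,724 kB
= 6,651,724 × 1,000 bytes = 6,651,724,000 bytes
1 GB = 1,000,000,000 bytes
6,651,724,000 / 1,000,000,000 = 6.65 GB

6.65 GB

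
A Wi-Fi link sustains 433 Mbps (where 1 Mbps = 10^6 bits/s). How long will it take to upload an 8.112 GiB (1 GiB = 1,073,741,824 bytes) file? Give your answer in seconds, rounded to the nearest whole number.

8.112 GiB = 8,710,193,676.288 bytes = 69,681,549,410.304 bits
433 Mbps = 433,000,000 bits/s
time = 69,681,549,410.304 / 433,000,000 = 161 s

161 seconds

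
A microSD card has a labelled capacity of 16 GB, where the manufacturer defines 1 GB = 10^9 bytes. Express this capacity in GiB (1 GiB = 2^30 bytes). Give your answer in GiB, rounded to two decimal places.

16 GB = 16 × 10^9 bytes = 16,000,000,000 bytes
1 GiB = 2^30 bytes = 1,073,741,824 bytes
16,000,000,000 / 1,073,741,824 = 14.90 GiB

14.90 GiB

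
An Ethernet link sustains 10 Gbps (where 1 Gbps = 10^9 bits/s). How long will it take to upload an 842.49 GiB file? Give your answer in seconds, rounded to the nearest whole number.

724 seconds

842.49 GiB = 904,616,749,301.76 bytes = 7,236,933,994,414.08 bits
10 Gbps = 10,000,000,000 bits/s
time = 7,236,933,994,414.08 / 10,000,000,000 = 724 s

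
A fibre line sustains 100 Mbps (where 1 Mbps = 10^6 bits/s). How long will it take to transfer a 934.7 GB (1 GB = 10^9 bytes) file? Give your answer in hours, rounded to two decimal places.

20.77 hours

934.7 GB = 934,700,000,000 bytes = 7,477,600,000,000 bits
100 Mbps = 100,000,000 bits/s
time = 7,477,600,000,000 / 100,000,000 = 74,776.0000 s
74,776.0000 s / 3600 = 20.77 hours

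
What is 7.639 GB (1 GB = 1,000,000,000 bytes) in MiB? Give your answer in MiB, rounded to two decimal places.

7.639 GB = 7.639 × 10^9 bytes = 7,639,000,000 bytes
1 MiB = 1,048,576 bytes
7,639,000,000 / 1,048,576 = 7,285.12 MiB

7,285.12 MiB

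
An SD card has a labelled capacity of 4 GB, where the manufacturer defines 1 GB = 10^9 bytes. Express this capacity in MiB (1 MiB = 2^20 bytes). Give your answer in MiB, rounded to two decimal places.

4 GB × 1,000,000,000 bytes/GB = 4,000,000,000 bytes
1 MiB = 1,048,576 bytes
4,000,000,000 / 1,048,576 = 3,814.70 MiB

3,814.70 MiB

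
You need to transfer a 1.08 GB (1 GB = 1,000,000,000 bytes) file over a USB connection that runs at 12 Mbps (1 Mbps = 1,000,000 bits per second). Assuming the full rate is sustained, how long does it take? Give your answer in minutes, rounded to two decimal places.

1.08 GB = 1,080,000,000 bytes = 8,640,000,000 bits
12 Mbps = 12,000,000 bits/s
time = 8,640,000,000 / 12,000,000 = 720.000 s
720.000 s / 60 = 12.00 minutes

12.00 minutes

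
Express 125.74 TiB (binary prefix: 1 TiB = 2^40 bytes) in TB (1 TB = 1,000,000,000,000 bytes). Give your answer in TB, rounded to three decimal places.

138.253 TB

125.74 TiB × 1,099,511,627,776 bytes/TiB = 138,252,592,076,554.24 bytes
1 TB = 1,000,000,000,000 bytes
138,252,592,076,554.24 / 1,000,000,000,000 = 138.253 TB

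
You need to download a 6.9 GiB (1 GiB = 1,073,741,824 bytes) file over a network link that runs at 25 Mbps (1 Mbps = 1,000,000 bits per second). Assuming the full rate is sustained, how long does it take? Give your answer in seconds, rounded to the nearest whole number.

6.9 GiB = 7,408,818,585.6 bytes = 59,270,548,684.8 bits
25 Mbps = 25,000,000 bits/s
time = 59,270,548,684.8 / 25,000,000 = 2,371 s

2,371 seconds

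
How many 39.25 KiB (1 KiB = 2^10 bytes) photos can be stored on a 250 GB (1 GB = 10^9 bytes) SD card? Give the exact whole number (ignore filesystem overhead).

6,220,143

Capacity: 250 GB = 250,000,000,000 bytes
Per item: 39.25 KiB = 40,192 bytes
⌊250,000,000,000 / 40,192⌋ = 6,220,143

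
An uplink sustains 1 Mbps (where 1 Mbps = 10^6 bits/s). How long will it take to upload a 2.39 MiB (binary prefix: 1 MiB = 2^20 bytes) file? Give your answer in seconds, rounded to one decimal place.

20.0 seconds

2.39 MiB = 2,506,096.64 bytes = 20,048,773.12 bits
1 Mbps = 1,000,000 bits/s
time = 20,048,773.12 / 1,000,000 = 20.0 s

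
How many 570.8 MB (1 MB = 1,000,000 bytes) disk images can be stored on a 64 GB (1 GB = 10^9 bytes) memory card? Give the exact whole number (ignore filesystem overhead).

Capacity: 64 GB = 64,000,000,000 bytes
Per item: 570.8 MB = 570,800,000 bytes
⌊64,000,000,000 / 570,800,000⌋ = 112

112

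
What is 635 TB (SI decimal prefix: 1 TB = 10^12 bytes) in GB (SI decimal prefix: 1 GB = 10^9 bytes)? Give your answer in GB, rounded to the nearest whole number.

635,000 GB

635 TB = 635 × 10^12 bytes = 635,000,000,000,000 bytes
1 GB = 10^9 bytes = 1,000,000,000 bytes
635,000,000,000,000 / 1,000,000,000 = 635,000 GB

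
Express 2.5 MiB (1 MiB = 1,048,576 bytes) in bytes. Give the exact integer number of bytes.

2.5 × 1,048,576 = 2,621,440 bytes  (1 MiB = 2^20 bytes)

2,621,440 bytes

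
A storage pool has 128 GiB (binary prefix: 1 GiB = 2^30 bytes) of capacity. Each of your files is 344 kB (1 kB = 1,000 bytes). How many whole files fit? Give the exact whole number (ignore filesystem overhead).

Capacity: 128 GiB = 137,438,953,472 bytes
Per item: 344 kB = 344,000 bytes
⌊137,438,953,472 / 344,000⌋ = 399,531

399,531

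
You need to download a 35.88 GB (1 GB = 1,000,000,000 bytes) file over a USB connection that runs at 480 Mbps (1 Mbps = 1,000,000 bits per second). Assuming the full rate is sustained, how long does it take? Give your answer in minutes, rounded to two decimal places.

35.88 GB = 35,880,000,000 bytes = 287,040,000,000 bits
480 Mbps = 480,000,000 bits/s
time = 287,040,000,000 / 480,000,000 = 598.000 s
598.000 s / 60 = 9.97 minutes

9.97 minutes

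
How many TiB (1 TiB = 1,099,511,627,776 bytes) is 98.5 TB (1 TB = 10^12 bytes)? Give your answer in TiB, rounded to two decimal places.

89.59 TiB

98.5 TB = 98.5 × 10^12 bytes = 98,500,000,000,000 bytes
1 TiB = 2^40 bytes = 1,099,511,627,776 bytes
98,500,000,000,000 / 1,099,511,627,776 = 89.59 TiB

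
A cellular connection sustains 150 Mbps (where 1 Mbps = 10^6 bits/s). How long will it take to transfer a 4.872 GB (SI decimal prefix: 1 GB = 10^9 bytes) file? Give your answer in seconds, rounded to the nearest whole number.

4.872 GB = 4,872,000,000 bytes = 38,976,000,000 bits
150 Mbps = 150,000,000 bits/s
time = 38,976,000,000 / 150,000,000 = 260 s

260 seconds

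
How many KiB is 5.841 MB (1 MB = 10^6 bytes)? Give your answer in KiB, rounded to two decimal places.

5.841 MB = 5.841 × 10^6 bytes = 5,841,000 bytes
1 KiB = 2^10 bytes = 1,024 bytes
5,841,000 / 1,024 = 5,704.10 KiB

5,704.10 KiB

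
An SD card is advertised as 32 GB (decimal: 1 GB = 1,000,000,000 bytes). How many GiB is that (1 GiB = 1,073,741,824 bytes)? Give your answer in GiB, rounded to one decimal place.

29.8 GiB

32 GB × 1,000,000,000 bytes/GB = 32,000,000,000 bytes
1 GiB = 1,073,741,824 bytes
32,000,000,000 / 1,073,741,824 = 29.8 GiB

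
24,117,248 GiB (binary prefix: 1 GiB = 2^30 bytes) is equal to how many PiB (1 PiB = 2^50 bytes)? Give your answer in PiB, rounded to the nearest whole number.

24,117,248 GiB × 1,073,741,824 bytes/GiB = 25,895,697,857,380,352 bytes
1 PiB = 1,125,899,906,842,624 bytes
25,895,697,857,380,352 / 1,125,899,906,842,624 = 23 PiB

23 PiB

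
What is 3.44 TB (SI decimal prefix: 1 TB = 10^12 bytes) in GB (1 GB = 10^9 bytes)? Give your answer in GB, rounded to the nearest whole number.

3.44 TB = 3.44 × 10^12 bytes = 3,440,000,000,000 bytes
1 GB = 10^9 bytes = 1,000,000,000 bytes
3,440,000,000,000 / 1,000,000,000 = 3,440 GB

3,440 GB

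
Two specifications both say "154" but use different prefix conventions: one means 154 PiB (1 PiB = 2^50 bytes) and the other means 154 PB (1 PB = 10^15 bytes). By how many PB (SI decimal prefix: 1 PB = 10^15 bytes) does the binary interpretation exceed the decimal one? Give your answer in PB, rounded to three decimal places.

19.389 PB

154 PiB = 154 × 1,125,899,906,842,624 = 173,388,585,653,764,096 bytes
154 PB = 154 × 1,000,000,000,000,000 = 154,000,000,000,000,000 bytes
difference = 19,388,585,653,764,096 bytes
19,388,585,653,764,096 / 1,000,000,000,000,000 = 19.389 PB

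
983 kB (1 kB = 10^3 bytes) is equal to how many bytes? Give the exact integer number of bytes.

983,000 bytes

983 × 1,000 = 983,000 bytes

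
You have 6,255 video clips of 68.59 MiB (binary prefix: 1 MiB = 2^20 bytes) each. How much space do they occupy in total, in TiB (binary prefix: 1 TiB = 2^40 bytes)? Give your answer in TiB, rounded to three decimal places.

Total = 6,255 × 68.59 MiB = 429030.45 MiB
= 429030.45 × 1,048,576 bytes = 449,871,033,139.2 bytes
1 TiB = 1,099,511,627,776 bytes
449,871,033,139.2 / 1,099,511,627,776 = 0.409 TiB

0.409 TiB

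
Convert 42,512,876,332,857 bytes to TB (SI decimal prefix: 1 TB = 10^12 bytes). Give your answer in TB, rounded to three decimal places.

42,512,876,332,857 bytes given.
1 TB = 10^12 bytes = 1,000,000,000,000 bytes
42,512,876,332,857 / 1,000,000,000,000 = 42.513 TB

42.513 TB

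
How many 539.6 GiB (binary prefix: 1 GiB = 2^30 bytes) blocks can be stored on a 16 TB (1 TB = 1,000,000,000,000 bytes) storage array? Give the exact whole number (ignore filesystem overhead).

Capacity: 16 TB = 16,000,000,000,000 bytes
Per item: 539.6 GiB = 579,391,088,230.4 bytes
⌊16,000,000,000,000 / 579,391,088,230.4⌋ = 27

27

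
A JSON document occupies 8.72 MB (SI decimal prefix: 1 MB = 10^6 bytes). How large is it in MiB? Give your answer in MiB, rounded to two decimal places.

8.32 MiB

8.72 MB × 1,000,000 bytes/MB = 8,720,000 bytes
1 MiB = 1,048,576 bytes
8,720,000 / 1,048,576 = 8.32 MiB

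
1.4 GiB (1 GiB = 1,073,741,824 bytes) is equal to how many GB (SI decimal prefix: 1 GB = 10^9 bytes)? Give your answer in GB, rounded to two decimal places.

1.50 GB

1.4 GiB = 1.4 × 2^30 bytes = 1,503,238,553.6 bytes
1 GB = 1,000,000,000 bytes
1,503,238,553.6 / 1,000,000,000 = 1.50 GB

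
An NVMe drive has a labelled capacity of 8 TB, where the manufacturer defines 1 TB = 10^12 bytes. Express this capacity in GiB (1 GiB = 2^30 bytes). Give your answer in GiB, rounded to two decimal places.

8 TB × 1,000,000,000,000 bytes/TB = 8,000,000,000,000 bytes
1 GiB = 1,073,741,824 bytes
8,000,000,000,000 / 1,073,741,824 = 7,450.58 GiB

7,450.58 GiB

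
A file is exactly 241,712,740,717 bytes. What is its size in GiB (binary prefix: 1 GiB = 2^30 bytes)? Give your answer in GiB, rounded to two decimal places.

241,712,740,717 bytes given.
1 GiB = 1,073,741,824 bytes
241,712,740,717 / 1,073,741,824 = 225.11 GiB

225.11 GiB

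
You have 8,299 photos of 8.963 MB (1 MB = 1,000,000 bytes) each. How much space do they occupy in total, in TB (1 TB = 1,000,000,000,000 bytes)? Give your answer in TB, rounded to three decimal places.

0.074 TB

Total = 8,299 × 8.963 MB = 74383.937 MB
= 74383.937 × 1,000,000 bytes = 74,383,937,000 bytes
1 TB = 1,000,000,000,000 bytes
74,383,937,000 / 1,000,000,000,000 = 0.074 TB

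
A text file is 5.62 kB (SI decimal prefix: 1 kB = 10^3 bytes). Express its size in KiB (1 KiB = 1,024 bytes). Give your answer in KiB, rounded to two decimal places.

5.49 KiB

5.62 kB = 5.62 × 10^3 bytes = 5,620 bytes
1 KiB = 1,024 bytes
5,620 / 1,024 = 5.49 KiB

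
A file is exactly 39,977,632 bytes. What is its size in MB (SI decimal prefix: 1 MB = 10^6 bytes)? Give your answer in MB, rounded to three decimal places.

39.978 MB

39,977,632 bytes given.
1 MB = 10^6 bytes = 1,000,000 bytes
39,977,632 / 1,000,000 = 39.978 MB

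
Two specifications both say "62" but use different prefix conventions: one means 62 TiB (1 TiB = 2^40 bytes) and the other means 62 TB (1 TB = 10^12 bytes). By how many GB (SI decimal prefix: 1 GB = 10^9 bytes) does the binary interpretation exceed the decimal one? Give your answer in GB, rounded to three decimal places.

62 TiB = 62 × 1,099,511,627,776 = 68,169,720,922,112 bytes
62 TB = 62 × 1,000,000,000,000 = 62,000,000,000,000 bytes
difference = 6,169,720,922,112 bytes
6,169,720,922,112 / 1,000,000,000 = 6,169.721 GB

6,169.721 GB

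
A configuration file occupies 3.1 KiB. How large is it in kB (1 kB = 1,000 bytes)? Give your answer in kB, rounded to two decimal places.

3.1 KiB = 3.1 × 2^10 bytes = 3,174.4 bytes
1 kB = 10^3 bytes = 1,000 bytes
3,174.4 / 1,000 = 3.17 kB

3.17 kB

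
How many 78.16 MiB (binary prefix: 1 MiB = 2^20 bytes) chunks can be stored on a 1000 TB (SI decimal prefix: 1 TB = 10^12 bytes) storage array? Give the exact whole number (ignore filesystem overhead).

12,201,564

Capacity: 1000 TB = 1,000,000,000,000,000 bytes
Per item: 78.16 MiB = 81,956,700.16 bytes
⌊1,000,000,000,000,000 / 81,956,700.16⌋ = 12,201,564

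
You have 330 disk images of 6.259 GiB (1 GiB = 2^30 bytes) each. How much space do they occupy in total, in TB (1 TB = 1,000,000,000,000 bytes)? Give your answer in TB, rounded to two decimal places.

2.22 TB

Total = 330 × 6.259 GiB = 2065.47 GiB
= 2065.47 × 1,073,741,824 bytes = 2,217,781,525,217.28 bytes
1 TB = 1,000,000,000,000 bytes
2,217,781,525,217.28 / 1,000,000,000,000 = 2.22 TB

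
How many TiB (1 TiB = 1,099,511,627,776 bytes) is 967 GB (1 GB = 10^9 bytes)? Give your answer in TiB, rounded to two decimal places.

0.88 TiB

967 GB × 1,000,000,000 bytes/GB = 967,000,000,000 bytes
1 TiB = 2^40 bytes = 1,099,511,627,776 bytes
967,000,000,000 / 1,099,511,627,776 = 0.88 TiB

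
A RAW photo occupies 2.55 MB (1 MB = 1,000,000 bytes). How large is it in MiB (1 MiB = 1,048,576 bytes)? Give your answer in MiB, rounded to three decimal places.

2.432 MiB

2.55 MB × 1,000,000 bytes/MB = 2,550,000 bytes
1 MiB = 1,048,576 bytes
2,550,000 / 1,048,576 = 2.432 MiB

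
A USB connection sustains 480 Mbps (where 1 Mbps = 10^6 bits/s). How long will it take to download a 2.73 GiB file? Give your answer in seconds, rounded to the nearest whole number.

49 seconds

2.73 GiB = 2,931,315,179.52 bytes = 23,450,521,436.16 bits
480 Mbps = 480,000,000 bits/s
time = 23,450,521,436.16 / 480,000,000 = 49 s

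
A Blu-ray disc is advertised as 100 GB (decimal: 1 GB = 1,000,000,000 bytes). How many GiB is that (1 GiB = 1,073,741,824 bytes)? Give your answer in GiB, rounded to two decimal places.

93.13 GiB

100 GB = 100 × 10^9 bytes = 100,000,000,000 bytes
1 GiB = 2^30 bytes = 1,073,741,824 bytes
100,000,000,000 / 1,073,741,824 = 93.13 GiB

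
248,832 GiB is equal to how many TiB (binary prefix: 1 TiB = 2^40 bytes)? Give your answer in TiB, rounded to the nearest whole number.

248,832 GiB = 248,832 × 2^30 bytes = 267,181,325,549,568 bytes
1 TiB = 1,099,511,627,776 bytes
267,181,325,549,568 / 1,099,511,627,776 = 243 TiB

243 TiB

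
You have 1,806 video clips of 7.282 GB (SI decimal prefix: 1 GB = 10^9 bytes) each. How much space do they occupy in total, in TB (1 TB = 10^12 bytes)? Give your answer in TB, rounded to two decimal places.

13.15 TB

Total = 1,806 × 7.282 GB = 13151.292 GB
= 13151.292 × 1,000,000,000 bytes = 13,151,292,000,000 bytes
1 TB = 1,000,000,000,000 bytes
13,151,292,000,000 / 1,000,000,000,000 = 13.15 TB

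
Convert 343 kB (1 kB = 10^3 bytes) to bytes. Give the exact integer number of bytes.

343,000 bytes

343 × 1,000 = 343,000 bytes  (1 kB = 10^3 bytes)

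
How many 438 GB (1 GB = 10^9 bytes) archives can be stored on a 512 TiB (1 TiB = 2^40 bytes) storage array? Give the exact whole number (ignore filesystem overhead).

Capacity: 512 TiB = 562,949,953,421,312 bytes
Per item: 438 GB = 438,000,000,000 bytes
⌊562,949,953,421,312 / 438,000,000,000⌋ = 1,285

1,285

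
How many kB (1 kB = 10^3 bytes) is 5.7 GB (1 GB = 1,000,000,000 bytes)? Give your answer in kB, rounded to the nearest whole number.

5.7 GB = 5.7 × 10^9 bytes = 5,700,000,000 bytes
1 kB = 10^3 bytes = 1,000 bytes
5,700,000,000 / 1,000 = 5,700,000 kB

5,700,000 kB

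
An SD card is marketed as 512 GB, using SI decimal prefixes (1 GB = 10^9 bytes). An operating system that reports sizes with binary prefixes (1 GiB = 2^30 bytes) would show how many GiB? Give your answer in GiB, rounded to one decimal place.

512 GB = 512 × 10^9 bytes = 512,000,000,000 bytes
1 GiB = 1,073,741,824 bytes
512,000,000,000 / 1,073,741,824 = 476.8 GiB

476.8 GiB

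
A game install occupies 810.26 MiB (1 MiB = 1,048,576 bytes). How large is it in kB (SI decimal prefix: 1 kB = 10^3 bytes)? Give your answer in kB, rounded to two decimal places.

810.26 MiB = 810.26 × 2^20 bytes = 849,619,189.76 bytes
1 kB = 1,000 bytes
849,619,189.76 / 1,000 = 849,619.19 kB

849,619.19 kB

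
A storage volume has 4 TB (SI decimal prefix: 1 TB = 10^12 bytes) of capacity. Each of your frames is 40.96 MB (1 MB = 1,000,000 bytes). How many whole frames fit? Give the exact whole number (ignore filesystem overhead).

97,656

Capacity: 4 TB = 4,000,000,000,000 bytes
Per item: 40.96 MB = 40,960,000 bytes
⌊4,000,000,000,000 / 40,960,000⌋ = 97,656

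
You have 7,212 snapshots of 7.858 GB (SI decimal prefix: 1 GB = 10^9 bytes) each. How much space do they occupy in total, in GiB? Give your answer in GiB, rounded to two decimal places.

52,779.82 GiB

Total = 7,212 × 7.858 GB = 56671.896 GB
= 56671.896 × 1,000,000,000 bytes = 56,671,896,000,000 bytes
1 GiB = 1,073,741,824 bytes
56,671,896,000,000 / 1,073,741,824 = 52,779.82 GiB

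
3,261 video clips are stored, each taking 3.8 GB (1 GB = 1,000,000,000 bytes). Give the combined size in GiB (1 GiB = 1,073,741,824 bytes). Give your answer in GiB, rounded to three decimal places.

Total = 3,261 × 3.8 GB = 12391.8 GB
= 12391.8 × 1,000,000,000 bytes = 12,391,800,000,000 bytes
1 GiB = 1,073,741,824 bytes
12,391,800,000,000 / 1,073,741,824 = 11,540.763 GiB

11,540.763 GiB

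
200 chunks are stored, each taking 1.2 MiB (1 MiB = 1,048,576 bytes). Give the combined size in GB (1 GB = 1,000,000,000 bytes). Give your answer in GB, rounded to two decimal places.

Total = 200 × 1.2 MiB = 240 MiB
= 240 × 1,048,576 bytes = 251,658,240 bytes
1 GB = 1,000,000,000 bytes
251,658,240 / 1,000,000,000 = 0.25 GB

0.25 GB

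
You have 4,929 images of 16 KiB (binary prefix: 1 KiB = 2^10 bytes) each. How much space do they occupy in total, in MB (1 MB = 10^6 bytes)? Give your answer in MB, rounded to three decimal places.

Total = 4,929 × 16 KiB = 78,864 KiB
= 78,864 × 1,024 bytes = 80,756,736 bytes
1 MB = 1,000,000 bytes
80,756,736 / 1,000,000 = 80.757 MB

80.757 MB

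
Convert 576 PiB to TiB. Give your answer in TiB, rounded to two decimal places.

589,824.00 TiB

576 PiB = 576 × 2^50 bytes = 648,518,346,341,351,424 bytes
1 TiB = 2^40 bytes = 1,099,511,627,776 bytes
648,518,346,341,351,424 / 1,099,511,627,776 = 589,824.00 TiB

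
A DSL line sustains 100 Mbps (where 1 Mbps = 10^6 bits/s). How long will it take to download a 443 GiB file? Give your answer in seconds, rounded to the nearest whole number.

443 GiB = 475,667,628,032 bytes = 3,805,341,024,256 bits
100 Mbps = 100,000,000 bits/s
time = 3,805,341,024,256 / 100,000,000 = 38,053 s

38,053 seconds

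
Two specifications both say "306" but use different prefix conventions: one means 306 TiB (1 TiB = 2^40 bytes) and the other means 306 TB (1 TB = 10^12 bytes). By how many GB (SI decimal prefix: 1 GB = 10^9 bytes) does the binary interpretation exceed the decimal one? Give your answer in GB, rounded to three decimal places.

306 TiB = 306 × 1,099,511,627,776 = 336,450,558,099,456 bytes
306 TB = 306 × 1,000,000,000,000 = 306,000,000,000,000 bytes
difference = 30,450,558,099,456 bytes
30,450,558,099,456 / 1,000,000,000 = 30,450.558 GB

30,450.558 GB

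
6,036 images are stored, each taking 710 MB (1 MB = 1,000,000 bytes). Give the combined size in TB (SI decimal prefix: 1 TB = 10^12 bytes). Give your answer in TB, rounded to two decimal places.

Total = 6,036 × 710 MB = 4,285,560 MB
= 4,285,560 × 1,000,000 bytes = 4,285,560,000,000 bytes
1 TB = 1,000,000,000,000 bytes
4,285,560,000,000 / 1,000,000,000,000 = 4.29 TB

4.29 TB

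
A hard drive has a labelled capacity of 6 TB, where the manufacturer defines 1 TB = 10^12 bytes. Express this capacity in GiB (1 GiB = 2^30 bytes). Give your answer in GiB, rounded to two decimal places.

6 TB = 6 × 10^12 bytes = 6,000,000,000,000 bytes
1 GiB = 1,073,741,824 bytes
6,000,000,000,000 / 1,073,741,824 = 5,587.94 GiB

5,587.94 GiB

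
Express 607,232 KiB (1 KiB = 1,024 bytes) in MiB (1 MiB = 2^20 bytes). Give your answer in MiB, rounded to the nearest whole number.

607,232 KiB = 607,232 × 2^10 bytes = 621,805,568 bytes
1 MiB = 1,048,576 bytes
621,805,568 / 1,048,576 = 593 MiB

593 MiB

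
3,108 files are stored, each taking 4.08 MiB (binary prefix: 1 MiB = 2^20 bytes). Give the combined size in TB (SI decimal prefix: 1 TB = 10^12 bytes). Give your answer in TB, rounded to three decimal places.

Total = 3,108 × 4.08 MiB = 12680.64 MiB
= 12680.64 × 1,048,576 bytes = 13,296,614,768.64 bytes
1 TB = 1,000,000,000,000 bytes
13,296,614,768.64 / 1,000,000,000,000 = 0.013 TB

0.013 TB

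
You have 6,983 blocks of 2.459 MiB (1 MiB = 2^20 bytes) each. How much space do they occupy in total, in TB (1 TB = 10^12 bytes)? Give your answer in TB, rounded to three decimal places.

Total = 6,983 × 2.459 MiB = 17171.197 MiB
= 17171.197 × 1,048,576 bytes = 18,005,305,065.472 bytes
1 TB = 1,000,000,000,000 bytes
18,005,305,065.472 / 1,000,000,000,000 = 0.018 TB

0.018 TB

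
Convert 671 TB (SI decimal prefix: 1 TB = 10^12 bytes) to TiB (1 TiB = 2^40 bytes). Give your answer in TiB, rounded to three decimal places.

610.271 TiB

671 TB = 671 × 10^12 bytes = 671,000,000,000,000 bytes
1 TiB = 1,099,511,627,776 bytes
671,000,000,000,000 / 1,099,511,627,776 = 610.271 TiB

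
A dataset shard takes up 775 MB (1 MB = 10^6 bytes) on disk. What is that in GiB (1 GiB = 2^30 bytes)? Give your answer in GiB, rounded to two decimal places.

0.72 GiB

775 MB × 1,000,000 bytes/MB = 775,000,000 bytes
1 GiB = 2^30 bytes = 1,073,741,824 bytes
775,000,000 / 1,073,741,824 = 0.72 GiB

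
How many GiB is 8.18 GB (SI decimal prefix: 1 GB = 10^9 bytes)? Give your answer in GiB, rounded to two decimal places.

8.18 GB × 1,000,000,000 bytes/GB = 8,180,000,000 bytes
1 GiB = 2^30 bytes = 1,073,741,824 bytes
8,180,000,000 / 1,073,741,824 = 7.62 GiB

7.62 GiB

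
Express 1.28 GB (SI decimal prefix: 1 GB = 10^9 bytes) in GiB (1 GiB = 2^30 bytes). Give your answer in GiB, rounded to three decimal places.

1.28 GB × 1,000,000,000 bytes/GB = 1,280,000,000 bytes
1 GiB = 2^30 bytes = 1,073,741,824 bytes
1,280,000,000 / 1,073,741,824 = 1.192 GiB

1.192 GiB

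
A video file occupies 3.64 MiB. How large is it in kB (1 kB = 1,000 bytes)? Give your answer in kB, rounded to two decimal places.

3.64 MiB × 1,048,576 bytes/MiB = 3,816,816.64 bytes
1 kB = 1,000 bytes
3,816,816.64 / 1,000 = 3,816.82 kB

3,816.82 kB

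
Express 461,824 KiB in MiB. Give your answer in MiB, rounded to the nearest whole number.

451 MiB

461,824 KiB × 1,024 bytes/KiB = 472,907,776 bytes
1 MiB = 1,048,576 bytes
472,907,776 / 1,048,576 = 451 MiB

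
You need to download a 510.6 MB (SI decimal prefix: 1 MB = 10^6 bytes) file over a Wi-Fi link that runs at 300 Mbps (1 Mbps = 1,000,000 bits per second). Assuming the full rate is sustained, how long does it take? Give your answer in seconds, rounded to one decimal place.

13.6 seconds

510.6 MB = 510,600,000 bytes = 4,084,800,000 bits
300 Mbps = 300,000,000 bits/s
time = 4,084,800,000 / 300,000,000 = 13.6 s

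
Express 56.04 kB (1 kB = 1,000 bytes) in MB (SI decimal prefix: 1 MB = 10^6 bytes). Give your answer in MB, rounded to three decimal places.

56.04 kB = 56.04 × 10^3 bytes = 56,040 bytes
1 MB = 1,000,000 bytes
56,040 / 1,000,000 = 0.056 MB

0.056 MB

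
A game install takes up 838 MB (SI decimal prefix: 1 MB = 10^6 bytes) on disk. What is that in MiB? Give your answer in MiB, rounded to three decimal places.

799.179 MiB

838 MB = 838 × 10^6 bytes = 838,000,000 bytes
1 MiB = 1,048,576 bytes
838,000,000 / 1,048,576 = 799.179 MiB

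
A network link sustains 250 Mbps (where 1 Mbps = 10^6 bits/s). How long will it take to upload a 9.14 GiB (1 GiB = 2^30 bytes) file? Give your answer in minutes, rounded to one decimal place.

5.2 minutes

9.14 GiB = 9,814,000,271.36 bytes = 78,512,002,170.88 bits
250 Mbps = 250,000,000 bits/s
time = 78,512,002,170.88 / 250,000,000 = 314.05 s
314.05 s / 60 = 5.2 minutes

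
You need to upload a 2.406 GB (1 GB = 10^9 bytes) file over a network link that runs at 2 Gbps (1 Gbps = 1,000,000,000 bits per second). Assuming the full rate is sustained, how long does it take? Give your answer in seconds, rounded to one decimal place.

2.406 GB = 2,406,000,000 bytes = 19,248,000,000 bits
2 Gbps = 2,000,000,000 bits/s
time = 19,248,000,000 / 2,000,000,000 = 9.6 s

9.6 seconds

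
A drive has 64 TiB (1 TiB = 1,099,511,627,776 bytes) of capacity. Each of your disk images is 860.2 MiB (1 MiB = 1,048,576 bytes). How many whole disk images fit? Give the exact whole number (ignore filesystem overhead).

Capacity: 64 TiB = 70,368,744,177,664 bytes
Per item: 860.2 MiB = 901,985,075.2 bytes
⌊70,368,744,177,664 / 901,985,075.2⌋ = 78,015

78,015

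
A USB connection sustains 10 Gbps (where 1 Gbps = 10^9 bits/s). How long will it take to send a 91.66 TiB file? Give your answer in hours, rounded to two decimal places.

91.66 TiB = 100,781,235,801,948.16 bytes = 806,249,886,415,585.28 bits
10 Gbps = 10,000,000,000 bits/s
time = 806,249,886,415,585.28 / 10,000,000,000 = 80,624.9886 s
80,624.9886 s / 3600 = 22.40 hours

22.40 hours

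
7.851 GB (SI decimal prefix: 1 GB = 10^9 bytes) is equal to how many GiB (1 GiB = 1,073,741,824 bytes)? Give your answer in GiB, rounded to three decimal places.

7.851 GB = 7.851 × 10^9 bytes = 7,851,000,000 bytes
1 GiB = 2^30 bytes = 1,073,741,824 bytes
7,851,000,000 / 1,073,741,824 = 7.312 GiB

7.312 GiB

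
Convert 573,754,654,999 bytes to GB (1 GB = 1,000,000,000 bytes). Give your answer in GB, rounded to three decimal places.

573,754,654,999 bytes given.
1 GB = 10^9 bytes = 1,000,000,000 bytes
573,754,654,999 / 1,000,000,000 = 573.755 GB

573.755 GB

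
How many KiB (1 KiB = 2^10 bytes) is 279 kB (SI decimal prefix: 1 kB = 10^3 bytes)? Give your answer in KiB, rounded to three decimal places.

272.461 KiB

279 kB = 279 × 10^3 bytes = 279,000 bytes
1 KiB = 1,024 bytes
279,000 / 1,024 = 272.461 KiB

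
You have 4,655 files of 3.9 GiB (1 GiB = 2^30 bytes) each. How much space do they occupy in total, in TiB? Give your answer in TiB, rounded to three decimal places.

17.729 TiB

Total = 4,655 × 3.9 GiB = 18154.5 GiB
= 18154.5 × 1,073,741,824 bytes = 19,493,245,943,808 bytes
1 TiB = 1,099,511,627,776 bytes
19,493,245,943,808 / 1,099,511,627,776 = 17.729 TiB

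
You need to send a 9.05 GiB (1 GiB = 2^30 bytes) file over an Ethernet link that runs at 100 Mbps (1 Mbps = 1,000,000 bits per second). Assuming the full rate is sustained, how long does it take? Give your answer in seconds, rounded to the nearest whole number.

777 seconds

9.05 GiB = 9,717,363,507.2 bytes = 77,738,908,057.6 bits
100 Mbps = 100,000,000 bits/s
time = 77,738,908,057.6 / 100,000,000 = 777 s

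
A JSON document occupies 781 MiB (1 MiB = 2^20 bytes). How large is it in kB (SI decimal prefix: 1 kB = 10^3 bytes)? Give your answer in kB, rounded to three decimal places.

818,937.856 kB

781 MiB × 1,048,576 bytes/MiB = 818,937,856 bytes
1 kB = 1,000 bytes
818,937,856 / 1,000 = 818,937.856 kB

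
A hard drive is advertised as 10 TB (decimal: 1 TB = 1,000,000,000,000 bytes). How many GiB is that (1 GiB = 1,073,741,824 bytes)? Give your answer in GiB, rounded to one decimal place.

9,313.2 GiB

10 TB × 1,000,000,000,000 bytes/TB = 10,000,000,000,000 bytes
1 GiB = 1,073,741,824 bytes
10,000,000,000,000 / 1,073,741,824 = 9,313.2 GiB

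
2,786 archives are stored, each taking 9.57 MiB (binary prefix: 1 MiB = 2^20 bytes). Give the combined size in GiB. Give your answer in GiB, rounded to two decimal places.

Total = 2,786 × 9.57 MiB = 26662.02 MiB
= 26662.02 × 1,048,576 bytes = 27,957,154,283.52 bytes
1 GiB = 1,073,741,824 bytes
27,957,154,283.52 / 1,073,741,824 = 26.04 GiB

26.04 GiB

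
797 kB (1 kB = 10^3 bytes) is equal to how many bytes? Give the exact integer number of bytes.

797,000 bytes

797 × 1,000 = 797,000 bytes  (1 kB = 10^3 bytes)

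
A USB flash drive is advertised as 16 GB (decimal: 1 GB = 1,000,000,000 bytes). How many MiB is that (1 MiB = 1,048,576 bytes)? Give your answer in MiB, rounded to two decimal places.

15,258.79 MiB

16 GB × 1,000,000,000 bytes/GB = 16,000,000,000 bytes
1 MiB = 1,048,576 bytes
16,000,000,000 / 1,048,576 = 15,258.79 MiB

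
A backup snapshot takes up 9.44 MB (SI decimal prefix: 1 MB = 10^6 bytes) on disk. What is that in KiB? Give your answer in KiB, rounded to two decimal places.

9,218.75 KiB

9.44 MB = 9.44 × 10^6 bytes = 9,440,000 bytes
1 KiB = 1,024 bytes
9,440,000 / 1,024 = 9,218.75 KiB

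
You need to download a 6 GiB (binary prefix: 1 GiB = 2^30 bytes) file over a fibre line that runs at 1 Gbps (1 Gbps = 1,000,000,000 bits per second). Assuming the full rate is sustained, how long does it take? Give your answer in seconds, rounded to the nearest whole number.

6 GiB = 6,442,450,944 bytes = 51,539,607,552 bits
1 Gbps = 1,000,000,000 bits/s
time = 51,539,607,552 / 1,000,000,000 = 52 s

52 seconds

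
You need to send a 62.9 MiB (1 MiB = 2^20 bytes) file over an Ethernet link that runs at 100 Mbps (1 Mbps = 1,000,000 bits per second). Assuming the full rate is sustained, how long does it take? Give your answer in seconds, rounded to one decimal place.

62.9 MiB = 65,955,430.4 bytes = 527,643,443.2 bits
100 Mbps = 100,000,000 bits/s
time = 527,643,443.2 / 100,000,000 = 5.3 s

5.3 seconds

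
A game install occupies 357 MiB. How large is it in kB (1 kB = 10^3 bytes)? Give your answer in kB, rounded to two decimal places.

357 MiB × 1,048,576 bytes/MiB = 374,341,632 bytes
1 kB = 10^3 bytes = 1,000 bytes
374,341,632 / 1,000 = 374,341.63 kB

374,341.63 kB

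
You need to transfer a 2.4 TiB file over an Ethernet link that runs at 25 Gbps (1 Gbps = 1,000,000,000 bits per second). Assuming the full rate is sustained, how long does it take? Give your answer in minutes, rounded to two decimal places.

14.07 minutes

2.4 TiB = 2,638,827,906,662.4 bytes = 21,110,623,253,299.2 bits
25 Gbps = 25,000,000,000 bits/s
time = 21,110,623,253,299.2 / 25,000,000,000 = 844.425 s
844.425 s / 60 = 14.07 minutes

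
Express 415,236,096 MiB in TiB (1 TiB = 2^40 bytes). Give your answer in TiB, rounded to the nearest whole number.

415,236,096 MiB = 415,236,096 × 2^20 bytes = 435,406,604,599,296 bytes
1 TiB = 1,099,511,627,776 bytes
435,406,604,599,296 / 1,099,511,627,776 = 396 TiB

396 TiB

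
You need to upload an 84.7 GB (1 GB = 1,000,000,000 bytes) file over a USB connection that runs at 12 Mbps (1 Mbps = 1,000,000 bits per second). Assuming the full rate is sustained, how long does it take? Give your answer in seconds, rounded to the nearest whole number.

84.7 GB = 84,700,000,000 bytes = 677,600,000,000 bits
12 Mbps = 12,000,000 bits/s
time = 677,600,000,000 / 12,000,000 = 56,467 s

56,467 seconds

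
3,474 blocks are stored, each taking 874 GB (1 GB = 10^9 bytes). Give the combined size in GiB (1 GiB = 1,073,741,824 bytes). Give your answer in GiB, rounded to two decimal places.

Total = 3,474 × 874 GB = 3,036,276 GB
= 3,036,276 × 1,000,000,000 bytes = 3,036,276,000,000,000 bytes
1 GiB = 1,073,741,824 bytes
3,036,276,000,000,000 / 1,073,741,824 = 2,827,752.38 GiB

2,827,752.38 GiB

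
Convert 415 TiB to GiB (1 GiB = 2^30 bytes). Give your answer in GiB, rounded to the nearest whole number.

415 TiB × 1,099,511,627,776 bytes/TiB = 456,297,325,527,040 bytes
1 GiB = 2^30 bytes = 1,073,741,824 bytes
456,297,325,527,040 / 1,073,741,824 = 424,960 GiB

424,960 GiB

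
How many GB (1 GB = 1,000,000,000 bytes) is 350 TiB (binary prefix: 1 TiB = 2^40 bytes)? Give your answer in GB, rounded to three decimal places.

384,829.070 GB

350 TiB × 1,099,511,627,776 bytes/TiB = 384,829,069,721,600 bytes
1 GB = 1,000,000,000 bytes
384,829,069,721,600 / 1,000,000,000 = 384,829.070 GB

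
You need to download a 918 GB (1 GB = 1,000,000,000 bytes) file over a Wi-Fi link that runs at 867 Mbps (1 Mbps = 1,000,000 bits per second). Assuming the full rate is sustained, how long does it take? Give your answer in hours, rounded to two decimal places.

918 GB = 918,000,000,000 bytes = 7,344,000,000,000 bits
867 Mbps = 867,000,000 bits/s
time = 7,344,000,000,000 / 867,000,000 = 8,470.5882 s
8,470.5882 s / 3600 = 2.35 hours

2.35 hours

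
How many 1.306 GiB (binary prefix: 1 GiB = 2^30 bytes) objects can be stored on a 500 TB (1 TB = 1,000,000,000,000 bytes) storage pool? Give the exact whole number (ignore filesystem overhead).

Capacity: 500 TB = 500,000,000,000,000 bytes
Per item: 1.306 GiB = 1,402,306,822.144 bytes
⌊500,000,000,000,000 / 1,402,306,822.144⌋ = 356,555

356,555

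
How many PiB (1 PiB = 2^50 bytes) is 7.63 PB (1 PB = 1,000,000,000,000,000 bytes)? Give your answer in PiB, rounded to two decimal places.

7.63 PB = 7.63 × 10^15 bytes = 7,630,000,000,000,000 bytes
1 PiB = 2^50 bytes = 1,125,899,906,842,624 bytes
7,630,000,000,000,000 / 1,125,899,906,842,624 = 6.78 PiB

6.78 PiB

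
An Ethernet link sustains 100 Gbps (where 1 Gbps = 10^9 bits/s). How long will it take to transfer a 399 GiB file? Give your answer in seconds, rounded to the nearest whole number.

399 GiB = 428,422,987,776 bytes = 3,427,383,902,208 bits
100 Gbps = 100,000,000,000 bits/s
time = 3,427,383,902,208 / 100,000,000,000 = 34 s

34 seconds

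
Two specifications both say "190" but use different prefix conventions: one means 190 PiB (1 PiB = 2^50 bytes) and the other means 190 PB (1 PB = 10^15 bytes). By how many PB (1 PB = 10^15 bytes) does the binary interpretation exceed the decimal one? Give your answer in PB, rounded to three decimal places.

190 PiB = 190 × 1,125,899,906,842,624 = 213,920,982,300,098,560 bytes
190 PB = 190 × 1,000,000,000,000,000 = 190,000,000,000,000,000 bytes
difference = 23,920,982,300,098,560 bytes
23,920,982,300,098,560 / 1,000,000,000,000,000 = 23.921 PB

23.921 PB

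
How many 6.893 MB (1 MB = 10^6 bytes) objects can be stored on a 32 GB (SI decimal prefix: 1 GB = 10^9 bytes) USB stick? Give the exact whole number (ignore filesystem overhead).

Capacity: 32 GB = 32,000,000,000 bytes
Per item: 6.893 MB = 6,893,000 bytes
⌊32,000,000,000 / 6,893,000⌋ = 4,642

4,642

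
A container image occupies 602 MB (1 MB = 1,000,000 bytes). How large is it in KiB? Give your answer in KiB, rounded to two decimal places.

587,890.63 KiB

602 MB = 602 × 10^6 bytes = 602,000,000 bytes
1 KiB = 2^10 bytes = 1,024 bytes
602,000,000 / 1,024 = 587,890.63 KiB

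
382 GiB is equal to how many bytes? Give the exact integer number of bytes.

382 × 1,073,741,824 = 410,169,376,768 bytes  (1 GiB = 2^30 bytes)

410,169,376,768 bytes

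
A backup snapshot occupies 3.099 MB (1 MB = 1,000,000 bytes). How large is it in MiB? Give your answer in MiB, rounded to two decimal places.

2.96 MiB

3.099 MB = 3.099 × 10^6 bytes = 3,099,000 bytes
1 MiB = 1,048,576 bytes
3,099,000 / 1,048,576 = 2.96 MiB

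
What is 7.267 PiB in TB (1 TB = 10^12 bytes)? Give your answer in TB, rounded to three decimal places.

7.267 PiB = 7.267 × 2^50 bytes = 8,181,914,623,025,348.608 bytes
1 TB = 1,000,000,000,000 bytes
8,181,914,623,025,348.608 / 1,000,000,000,000 = 8,181.915 TB

8,181.915 TB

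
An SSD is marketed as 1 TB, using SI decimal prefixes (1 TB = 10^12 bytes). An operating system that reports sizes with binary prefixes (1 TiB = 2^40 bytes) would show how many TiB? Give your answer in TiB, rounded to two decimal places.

0.91 TiB

1 TB = 1 × 10^12 bytes = 1,000,000,000,000 bytes
1 TiB = 2^40 bytes = 1,099,511,627,776 bytes
1,000,000,000,000 / 1,099,511,627,776 = 0.91 TiB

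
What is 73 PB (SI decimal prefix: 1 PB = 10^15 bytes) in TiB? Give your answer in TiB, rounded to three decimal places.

66,393.113 TiB

73 PB = 73 × 10^15 bytes = 73,000,000,000,000,000 bytes
1 TiB = 2^40 bytes = 1,099,511,627,776 bytes
73,000,000,000,000,000 / 1,099,511,627,776 = 66,393.113 TiB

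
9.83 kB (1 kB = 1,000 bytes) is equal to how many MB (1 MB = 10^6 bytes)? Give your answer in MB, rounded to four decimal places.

0.0098 MB

9.83 kB × 1,000 bytes/kB = 9,830 bytes
1 MB = 1,000,000 bytes
9,830 / 1,000,000 = 0.0098 MB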